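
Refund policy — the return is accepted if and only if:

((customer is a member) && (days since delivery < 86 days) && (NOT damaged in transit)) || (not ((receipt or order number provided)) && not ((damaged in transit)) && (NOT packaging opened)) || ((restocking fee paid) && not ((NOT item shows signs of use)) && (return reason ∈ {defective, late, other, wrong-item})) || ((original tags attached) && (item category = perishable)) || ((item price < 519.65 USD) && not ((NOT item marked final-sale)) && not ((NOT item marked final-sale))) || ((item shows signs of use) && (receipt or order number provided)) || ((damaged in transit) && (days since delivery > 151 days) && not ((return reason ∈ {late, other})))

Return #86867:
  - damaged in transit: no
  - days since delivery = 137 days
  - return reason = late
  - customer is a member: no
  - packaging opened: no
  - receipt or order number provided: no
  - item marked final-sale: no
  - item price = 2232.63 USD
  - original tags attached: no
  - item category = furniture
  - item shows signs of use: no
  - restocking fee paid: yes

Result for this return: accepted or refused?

Atomic conditions:
  customer is a member: no → false
  days since delivery < 86 days: 137 < 86 is false
  NOT damaged in transit: no → true
  receipt or order number provided: no → false
  damaged in transit: no → false
  NOT packaging opened: no → true
  restocking fee paid: yes → true
  NOT item shows signs of use: no → true
  return reason ∈ {defective, late, other, wrong-item}: late is in the set → true
  original tags attached: no → false
  item category = perishable: furniture == perishable is false
  item price < 519.65 USD: 2232.63 < 519.65 is false
  NOT item marked final-sale: no → true
  item shows signs of use: no → false
  days since delivery > 151 days: 137 > 151 is false
  return reason ∈ {late, other}: late is in the set → true
Combine:
[1] false AND false AND true = false
[2.1] NOT false = true
[2.2] NOT false = true
[2] true AND true AND true = true
[3.2] NOT true = false
[3] true AND false AND true = false
[4] false AND false = false
[5.2] NOT true = false
[5.3] NOT true = false
[5] false AND false AND false = false
[6] false AND false = false
[7.3] NOT true = false
[7] false AND false AND false = false
[root] false OR true OR false OR false OR false OR false OR false = true
Overall: true → accepted

Accepted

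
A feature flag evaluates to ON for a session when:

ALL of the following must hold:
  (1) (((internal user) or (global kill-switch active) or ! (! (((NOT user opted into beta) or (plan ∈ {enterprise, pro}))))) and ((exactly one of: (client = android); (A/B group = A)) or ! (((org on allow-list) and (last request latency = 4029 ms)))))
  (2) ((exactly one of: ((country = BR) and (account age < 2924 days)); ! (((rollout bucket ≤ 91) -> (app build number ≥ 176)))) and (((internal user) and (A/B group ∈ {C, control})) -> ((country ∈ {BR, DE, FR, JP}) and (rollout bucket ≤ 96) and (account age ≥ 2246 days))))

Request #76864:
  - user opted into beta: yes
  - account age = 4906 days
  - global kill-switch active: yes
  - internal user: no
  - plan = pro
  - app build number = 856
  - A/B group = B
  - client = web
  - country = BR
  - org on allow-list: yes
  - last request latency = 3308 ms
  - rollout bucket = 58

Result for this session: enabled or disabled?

Atomic conditions:
  internal user: no → false
  global kill-switch active: yes → true
  NOT user opted into beta: yes → false
  plan ∈ {enterprise, pro}: pro is in the set → true
  client = android: web == android is false
  A/B group = A: B == A is false
  org on allow-list: yes → true
  last request latency = 4029 ms: 3308 == 4029 is false
  country = BR: BR == BR is true
  account age < 2924 days: 4906 < 2924 is false
  rollout bucket ≤ 91: 58 ≤ 91 is true
  app build number ≥ 176: 856 ≥ 176 is true
  A/B group ∈ {C, control}: B is not in the set → false
  country ∈ {BR, DE, FR, JP}: BR is in the set → true
  rollout bucket ≤ 96: 58 ≤ 96 is true
  account age ≥ 2246 days: 4906 ≥ 2246 is true
Combine:
[1.1.3.1.1] false OR true = true
[1.1.3.1] NOT true = false
[1.1.3] NOT false = true
[1.1] false OR true OR true = true
[1.2.1] exactly-one(false, false) = false
[1.2.2.1] true AND false = false
[1.2.2] NOT false = true
[1.2] false OR true = true
[1] true AND true = true
[2.1.1] true AND false = false
[2.1.2.1] true → true = true
[2.1.2] NOT true = false
[2.1] exactly-one(false, false) = false
[2.2.1] false AND false = false
[2.2.2] true AND true AND true = true
[2.2] false → true (antecedent false ⇒ implication holds) = true
[2] false AND true = false
[root] true AND false = false
Overall: false → disabled

Disabled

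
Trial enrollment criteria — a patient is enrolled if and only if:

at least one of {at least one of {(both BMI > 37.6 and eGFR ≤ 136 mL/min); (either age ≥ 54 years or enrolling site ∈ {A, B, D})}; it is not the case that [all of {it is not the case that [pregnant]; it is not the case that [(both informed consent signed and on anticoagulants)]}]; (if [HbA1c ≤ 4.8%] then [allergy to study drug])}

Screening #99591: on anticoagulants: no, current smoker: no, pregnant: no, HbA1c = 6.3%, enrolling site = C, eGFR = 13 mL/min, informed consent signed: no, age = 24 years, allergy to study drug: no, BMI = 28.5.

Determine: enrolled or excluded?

Atomic conditions:
  BMI > 37.6: 28.5 > 37.6 is false
  eGFR ≤ 136 mL/min: 13 ≤ 136 is true
  age ≥ 54 years: 24 ≥ 54 is false
  enrolling site ∈ {A, B, D}: C is not in the set → false
  pregnant: no → false
  informed consent signed: no → false
  on anticoagulants: no → false
  HbA1c ≤ 4.8%: 6.3 ≤ 4.8 is false
  allergy to study drug: no → false
Combine:
[1.1] false AND true = false
[1.2] false OR false = false
[1] false OR false = false
[2.1.1] NOT false = true
[2.1.2.1] false AND false = false
[2.1.2] NOT false = true
[2.1] true AND true = true
[2] NOT true = false
[3] false → false (antecedent false ⇒ implication holds) = true
[root] false OR false OR true = true
Overall: true → enrolled

Enrolled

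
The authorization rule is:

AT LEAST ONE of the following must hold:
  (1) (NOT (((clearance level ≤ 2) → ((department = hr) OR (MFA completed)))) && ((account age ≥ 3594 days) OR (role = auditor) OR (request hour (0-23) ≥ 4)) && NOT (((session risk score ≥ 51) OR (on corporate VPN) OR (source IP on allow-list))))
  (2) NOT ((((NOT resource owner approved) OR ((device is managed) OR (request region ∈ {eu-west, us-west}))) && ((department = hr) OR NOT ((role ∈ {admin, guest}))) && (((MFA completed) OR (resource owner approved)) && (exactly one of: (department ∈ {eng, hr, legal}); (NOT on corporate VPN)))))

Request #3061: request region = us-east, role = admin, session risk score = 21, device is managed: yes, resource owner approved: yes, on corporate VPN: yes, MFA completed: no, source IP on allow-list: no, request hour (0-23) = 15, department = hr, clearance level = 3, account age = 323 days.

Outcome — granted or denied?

Denied

Atomic conditions:
  clearance level ≤ 2: 3 ≤ 2 is false
  department = hr: hr == hr is true
  MFA completed: no → false
  account age ≥ 3594 days: 323 ≥ 3594 is false
  role = auditor: admin == auditor is false
  request hour (0-23) ≥ 4: 15 ≥ 4 is true
  session risk score ≥ 51: 21 ≥ 51 is false
  on corporate VPN: yes → true
  source IP on allow-list: no → false
  NOT resource owner approved: yes → false
  device is managed: yes → true
  request region ∈ {eu-west, us-west}: us-east is not in the set → false
  role ∈ {admin, guest}: admin is in the set → true
  resource owner approved: yes → true
  department ∈ {eng, hr, legal}: hr is in the set → true
  NOT on corporate VPN: yes → false
Combine:
[1.1.1.2] true OR false = true
[1.1.1] false → true (antecedent false ⇒ implication holds) = true
[1.1] NOT true = false
[1.2] false OR false OR true = true
[1.3.1] false OR true OR false = true
[1.3] NOT true = false
[1] false AND true AND false = false
[2.1.1.2] true OR false = true
[2.1.1] false OR true = true
[2.1.2.2] NOT true = false
[2.1.2] true OR false = true
[2.1.3.1] false OR true = true
[2.1.3.2] exactly-one(true, false) = true
[2.1.3] true AND true = true
[2.1] true AND true AND true = true
[2] NOT true = false
[root] false OR false = false
Overall: false → denied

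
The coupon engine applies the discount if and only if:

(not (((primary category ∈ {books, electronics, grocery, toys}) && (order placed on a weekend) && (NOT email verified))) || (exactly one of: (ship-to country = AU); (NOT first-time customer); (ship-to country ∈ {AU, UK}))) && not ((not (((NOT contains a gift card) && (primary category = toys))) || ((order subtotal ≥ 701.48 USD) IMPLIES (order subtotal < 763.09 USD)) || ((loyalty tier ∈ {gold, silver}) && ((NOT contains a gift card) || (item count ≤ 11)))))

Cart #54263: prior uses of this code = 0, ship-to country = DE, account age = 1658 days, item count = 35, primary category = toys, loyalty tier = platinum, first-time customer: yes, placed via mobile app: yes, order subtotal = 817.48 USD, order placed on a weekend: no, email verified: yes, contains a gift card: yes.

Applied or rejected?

Atomic conditions:
  primary category ∈ {books, electronics, grocery, toys}: toys is in the set → true
  order placed on a weekend: no → false
  NOT email verified: yes → false
  ship-to country = AU: DE == AU is false
  NOT first-time customer: yes → false
  ship-to country ∈ {AU, UK}: DE is not in the set → false
  NOT contains a gift card: yes → false
  primary category = toys: toys == toys is true
  order subtotal ≥ 701.48 USD: 817.48 ≥ 701.48 is true
  order subtotal < 763.09 USD: 817.48 < 763.09 is false
  loyalty tier ∈ {gold, silver}: platinum is not in the set → false
  item count ≤ 11: 35 ≤ 11 is false
Combine:
[1.1.1] true AND false AND false = false
[1.1] NOT false = true
[1.2] exactly-one(false, false, false) = false
[1] true OR false = true
[2.1.1.1] false AND true = false
[2.1.1] NOT false = true
[2.1.2] true → false = false
[2.1.3.2] false OR false = false
[2.1.3] false AND false = false
[2.1] true OR false OR false = true
[2] NOT true = false
[root] true AND false = false
Overall: false → rejected

Rejected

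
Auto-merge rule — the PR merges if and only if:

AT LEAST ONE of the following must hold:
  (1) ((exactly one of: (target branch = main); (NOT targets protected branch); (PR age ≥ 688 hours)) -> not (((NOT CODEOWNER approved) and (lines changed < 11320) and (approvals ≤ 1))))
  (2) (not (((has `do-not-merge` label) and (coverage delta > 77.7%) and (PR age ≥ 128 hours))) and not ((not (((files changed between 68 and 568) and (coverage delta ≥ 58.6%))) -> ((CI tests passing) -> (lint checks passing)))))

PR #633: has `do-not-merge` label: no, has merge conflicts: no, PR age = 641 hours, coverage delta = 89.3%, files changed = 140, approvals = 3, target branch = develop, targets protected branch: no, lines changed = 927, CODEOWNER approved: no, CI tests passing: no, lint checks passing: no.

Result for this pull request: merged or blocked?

Atomic conditions:
  target branch = main: develop == main is false
  NOT targets protected branch: no → true
  PR age ≥ 688 hours: 641 ≥ 688 is false
  NOT CODEOWNER approved: no → true
  lines changed < 11320: 927 < 11320 is true
  approvals ≤ 1: 3 ≤ 1 is false
  has `do-not-merge` label: no → false
  coverage delta > 77.7%: 89.3 > 77.7 is true
  PR age ≥ 128 hours: 641 ≥ 128 is true
  files changed between 68 and 568: 140 in [68, 568] is true
  coverage delta ≥ 58.6%: 89.3 ≥ 58.6 is true
  CI tests passing: no → false
  lint checks passing: no → false
Combine:
[1.1] exactly-one(false, true, false) = true
[1.2.1] true AND true AND false = false
[1.2] NOT false = true
[1] true → true = true
[2.1.1] false AND true AND true = false
[2.1] NOT false = true
[2.2.1.1.1] true AND true = true
[2.2.1.1] NOT true = false
[2.2.1.2] false → false (antecedent false ⇒ implication holds) = true
[2.2.1] false → true (antecedent false ⇒ implication holds) = true
[2.2] NOT true = false
[2] true AND false = false
[root] true OR false = true
Overall: true → merged

Merged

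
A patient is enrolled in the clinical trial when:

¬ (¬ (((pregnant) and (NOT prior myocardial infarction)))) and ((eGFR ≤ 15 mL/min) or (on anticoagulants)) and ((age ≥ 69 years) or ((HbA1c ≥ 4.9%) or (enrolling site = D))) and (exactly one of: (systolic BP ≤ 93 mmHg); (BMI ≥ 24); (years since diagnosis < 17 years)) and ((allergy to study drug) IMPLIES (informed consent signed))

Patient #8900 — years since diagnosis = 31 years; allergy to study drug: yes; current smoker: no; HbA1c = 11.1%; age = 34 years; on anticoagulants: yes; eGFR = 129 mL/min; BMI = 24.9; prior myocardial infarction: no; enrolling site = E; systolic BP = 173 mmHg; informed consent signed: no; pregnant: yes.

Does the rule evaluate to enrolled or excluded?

Atomic conditions:
  pregnant: yes → true
  NOT prior myocardial infarction: no → true
  eGFR ≤ 15 mL/min: 129 ≤ 15 is false
  on anticoagulants: yes → true
  age ≥ 69 years: 34 ≥ 69 is false
  HbA1c ≥ 4.9%: 11.1 ≥ 4.9 is true
  enrolling site = D: E == D is false
  systolic BP ≤ 93 mmHg: 173 ≤ 93 is false
  BMI ≥ 24: 24.9 ≥ 24 is true
  years since diagnosis < 17 years: 31 < 17 is false
  allergy to study drug: yes → true
  informed consent signed: no → false
Combine:
[1.1.1] true AND true = true
[1.1] NOT true = false
[1] NOT false = true
[2] false OR true = true
[3.2] true OR false = true
[3] false OR true = true
[4] exactly-one(false, true, false) = true
[5] true → false = false
[root] true AND true AND true AND true AND false = false
Overall: false → excluded

Excluded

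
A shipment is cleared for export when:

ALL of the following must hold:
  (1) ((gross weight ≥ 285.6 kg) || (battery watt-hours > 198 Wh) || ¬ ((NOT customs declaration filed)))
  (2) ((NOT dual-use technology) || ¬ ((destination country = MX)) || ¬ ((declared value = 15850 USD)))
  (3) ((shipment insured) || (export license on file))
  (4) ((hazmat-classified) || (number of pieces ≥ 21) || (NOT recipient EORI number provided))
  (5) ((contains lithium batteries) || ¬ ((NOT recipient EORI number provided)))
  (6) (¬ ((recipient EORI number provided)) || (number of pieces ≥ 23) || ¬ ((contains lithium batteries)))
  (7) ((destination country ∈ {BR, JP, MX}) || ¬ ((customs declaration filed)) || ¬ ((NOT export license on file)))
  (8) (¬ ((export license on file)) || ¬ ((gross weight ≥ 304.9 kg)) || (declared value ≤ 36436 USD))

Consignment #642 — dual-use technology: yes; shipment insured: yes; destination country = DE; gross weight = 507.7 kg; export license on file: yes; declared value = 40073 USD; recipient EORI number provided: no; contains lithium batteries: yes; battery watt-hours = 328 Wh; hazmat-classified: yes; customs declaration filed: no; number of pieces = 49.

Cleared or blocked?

Blocked

Atomic conditions:
  gross weight ≥ 285.6 kg: 507.7 ≥ 285.6 is true
  battery watt-hours > 198 Wh: 328 > 198 is true
  NOT customs declaration filed: no → true
  NOT dual-use technology: yes → false
  destination country = MX: DE == MX is false
  declared value = 15850 USD: 40073 == 15850 is false
  shipment insured: yes → true
  export license on file: yes → true
  hazmat-classified: yes → true
  number of pieces ≥ 21: 49 ≥ 21 is true
  NOT recipient EORI number provided: no → true
  contains lithium batteries: yes → true
  recipient EORI number provided: no → false
  number of pieces ≥ 23: 49 ≥ 23 is true
  destination country ∈ {BR, JP, MX}: DE is not in the set → false
  customs declaration filed: no → false
  NOT export license on file: yes → false
  gross weight ≥ 304.9 kg: 507.7 ≥ 304.9 is true
  declared value ≤ 36436 USD: 40073 ≤ 36436 is false
Combine:
[1.3] NOT true = false
[1] true OR true OR false = true
[2.2] NOT false = true
[2.3] NOT false = true
[2] false OR true OR true = true
[3] true OR true = true
[4] true OR true OR true = true
[5.2] NOT true = false
[5] true OR false = true
[6.1] NOT false = true
[6.3] NOT true = false
[6] true OR true OR false = true
[7.2] NOT false = true
[7.3] NOT false = true
[7] false OR true OR true = true
[8.1] NOT true = false
[8.2] NOT true = false
[8] false OR false OR false = false
[root] true AND true AND true AND true AND true AND true AND true AND false = false
Overall: false → blocked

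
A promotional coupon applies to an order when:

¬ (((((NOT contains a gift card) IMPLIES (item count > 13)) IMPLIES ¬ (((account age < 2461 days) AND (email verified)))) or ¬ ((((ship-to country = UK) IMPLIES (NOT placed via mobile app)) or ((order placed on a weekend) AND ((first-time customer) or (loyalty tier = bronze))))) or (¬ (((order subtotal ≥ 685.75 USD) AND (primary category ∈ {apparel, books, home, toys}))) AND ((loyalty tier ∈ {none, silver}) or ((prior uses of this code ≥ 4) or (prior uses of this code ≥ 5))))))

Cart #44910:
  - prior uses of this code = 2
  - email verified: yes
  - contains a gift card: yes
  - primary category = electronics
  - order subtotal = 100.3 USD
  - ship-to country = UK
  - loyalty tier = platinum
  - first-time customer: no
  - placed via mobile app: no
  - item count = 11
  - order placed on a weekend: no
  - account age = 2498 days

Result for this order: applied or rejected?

Atomic conditions:
  NOT contains a gift card: yes → false
  item count > 13: 11 > 13 is false
  account age < 2461 days: 2498 < 2461 is false
  email verified: yes → true
  ship-to country = UK: UK == UK is true
  NOT placed via mobile app: no → true
  order placed on a weekend: no → false
  first-time customer: no → false
  loyalty tier = bronze: platinum == bronze is false
  order subtotal ≥ 685.75 USD: 100.3 ≥ 685.75 is false
  primary category ∈ {apparel, books, home, toys}: electronics is not in the set → false
  loyalty tier ∈ {none, silver}: platinum is not in the set → false
  prior uses of this code ≥ 4: 2 ≥ 4 is false
  prior uses of this code ≥ 5: 2 ≥ 5 is false
Combine:
[1.1.1] false → false (antecedent false ⇒ implication holds) = true
[1.1.2.1] false AND true = false
[1.1.2] NOT false = true
[1.1] true → true = true
[1.2.1.1] true → true = true
[1.2.1.2.2] false OR false = false
[1.2.1.2] false AND false = false
[1.2.1] true OR false = true
[1.2] NOT true = false
[1.3.1.1] false AND false = false
[1.3.1] NOT false = true
[1.3.2.2] false OR false = false
[1.3.2] false OR false = false
[1.3] true AND false = false
[1] true OR false OR false = true
[root] NOT true = false
Overall: false → rejected

Rejected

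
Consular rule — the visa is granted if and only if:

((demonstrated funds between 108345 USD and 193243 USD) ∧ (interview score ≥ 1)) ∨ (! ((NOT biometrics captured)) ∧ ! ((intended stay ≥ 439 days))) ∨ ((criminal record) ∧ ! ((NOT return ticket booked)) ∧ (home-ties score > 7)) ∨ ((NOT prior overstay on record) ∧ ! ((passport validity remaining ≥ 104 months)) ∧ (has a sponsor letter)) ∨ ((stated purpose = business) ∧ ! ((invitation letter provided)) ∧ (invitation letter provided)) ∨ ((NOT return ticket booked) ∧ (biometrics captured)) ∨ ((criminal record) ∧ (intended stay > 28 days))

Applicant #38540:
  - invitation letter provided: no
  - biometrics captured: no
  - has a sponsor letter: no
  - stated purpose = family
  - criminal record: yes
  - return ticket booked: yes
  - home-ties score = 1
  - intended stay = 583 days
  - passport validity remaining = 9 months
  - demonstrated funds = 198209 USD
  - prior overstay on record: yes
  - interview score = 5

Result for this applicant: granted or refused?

Atomic conditions:
  demonstrated funds between 108345 USD and 193243 USD: 198209 in [108345, 193243] is false
  interview score ≥ 1: 5 ≥ 1 is true
  NOT biometrics captured: no → true
  intended stay ≥ 439 days: 583 ≥ 439 is true
  criminal record: yes → true
  NOT return ticket booked: yes → false
  home-ties score > 7: 1 > 7 is false
  NOT prior overstay on record: yes → false
  passport validity remaining ≥ 104 months: 9 ≥ 104 is false
  has a sponsor letter: no → false
  stated purpose = business: family == business is false
  invitation letter provided: no → false
  biometrics captured: no → false
  intended stay > 28 days: 583 > 28 is true
Combine:
[1] false AND true = false
[2.1] NOT true = false
[2.2] NOT true = false
[2] false AND false = false
[3.2] NOT false = true
[3] true AND true AND false = false
[4.2] NOT false = true
[4] false AND true AND false = false
[5.2] NOT false = true
[5] false AND true AND false = false
[6] false AND false = false
[7] true AND true = true
[root] false OR false OR false OR false OR false OR false OR true = true
Overall: true → granted

Granted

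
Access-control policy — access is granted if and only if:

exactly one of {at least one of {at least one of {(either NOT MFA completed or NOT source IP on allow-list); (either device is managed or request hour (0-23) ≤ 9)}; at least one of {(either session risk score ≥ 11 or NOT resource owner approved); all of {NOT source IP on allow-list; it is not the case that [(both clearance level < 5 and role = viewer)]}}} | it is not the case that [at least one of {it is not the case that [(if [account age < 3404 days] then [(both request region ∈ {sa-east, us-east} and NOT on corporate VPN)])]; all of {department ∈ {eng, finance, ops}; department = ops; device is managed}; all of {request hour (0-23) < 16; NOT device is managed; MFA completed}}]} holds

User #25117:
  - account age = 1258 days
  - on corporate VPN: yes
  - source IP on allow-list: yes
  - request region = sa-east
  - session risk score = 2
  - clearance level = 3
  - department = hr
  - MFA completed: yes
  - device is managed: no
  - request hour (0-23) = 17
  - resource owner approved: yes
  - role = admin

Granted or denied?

Atomic conditions:
  NOT MFA completed: yes → false
  NOT source IP on allow-list: yes → false
  device is managed: no → false
  request hour (0-23) ≤ 9: 17 ≤ 9 is false
  session risk score ≥ 11: 2 ≥ 11 is false
  NOT resource owner approved: yes → false
  clearance level < 5: 3 < 5 is true
  role = viewer: admin == viewer is false
  account age < 3404 days: 1258 < 3404 is true
  request region ∈ {sa-east, us-east}: sa-east is in the set → true
  NOT on corporate VPN: yes → false
  department ∈ {eng, finance, ops}: hr is not in the set → false
  department = ops: hr == ops is false
  request hour (0-23) < 16: 17 < 16 is false
  NOT device is managed: no → true
  MFA completed: yes → true
Combine:
[1.1.1] false OR false = false
[1.1.2] false OR false = false
[1.1] false OR false = false
[1.2.1] false OR false = false
[1.2.2.2.1] true AND false = false
[1.2.2.2] NOT false = true
[1.2.2] false AND true = false
[1.2] false OR false = false
[1] false OR false = false
[2.1.1.1.2] true AND false = false
[2.1.1.1] true → false = false
[2.1.1] NOT false = true
[2.1.2] false AND false AND false = false
[2.1.3] false AND true AND true = false
[2.1] true OR false OR false = true
[2] NOT true = false
[root] exactly-one(false, false) = false
Overall: false → denied

Denied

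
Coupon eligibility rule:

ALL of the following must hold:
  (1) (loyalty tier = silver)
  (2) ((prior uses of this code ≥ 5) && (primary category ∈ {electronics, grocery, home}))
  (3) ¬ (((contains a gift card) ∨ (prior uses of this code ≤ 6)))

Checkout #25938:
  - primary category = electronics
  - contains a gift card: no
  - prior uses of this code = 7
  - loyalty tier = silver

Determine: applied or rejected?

Applied

Atomic conditions:
  loyalty tier = silver: silver == silver is true
  prior uses of this code ≥ 5: 7 ≥ 5 is true
  primary category ∈ {electronics, grocery, home}: electronics is in the set → true
  contains a gift card: no → false
  prior uses of this code ≤ 6: 7 ≤ 6 is false
Combine:
[2] true AND true = true
[3.1] false OR false = false
[3] NOT false = true
[root] true AND true AND true = true
Overall: true → applied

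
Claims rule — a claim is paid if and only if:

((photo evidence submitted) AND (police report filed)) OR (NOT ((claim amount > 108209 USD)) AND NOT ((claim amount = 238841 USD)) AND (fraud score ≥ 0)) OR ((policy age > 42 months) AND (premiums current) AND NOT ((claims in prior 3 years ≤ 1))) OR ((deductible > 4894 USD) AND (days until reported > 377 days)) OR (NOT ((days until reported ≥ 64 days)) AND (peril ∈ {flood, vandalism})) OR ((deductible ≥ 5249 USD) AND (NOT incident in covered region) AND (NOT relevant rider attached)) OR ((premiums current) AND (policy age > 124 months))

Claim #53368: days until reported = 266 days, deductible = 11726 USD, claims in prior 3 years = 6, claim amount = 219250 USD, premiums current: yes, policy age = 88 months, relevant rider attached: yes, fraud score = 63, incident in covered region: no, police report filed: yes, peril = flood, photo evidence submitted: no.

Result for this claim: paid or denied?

Paid

Atomic conditions:
  photo evidence submitted: no → false
  police report filed: yes → true
  claim amount > 108209 USD: 219250 > 108209 is true
  claim amount = 238841 USD: 219250 == 238841 is false
  fraud score ≥ 0: 63 ≥ 0 is true
  policy age > 42 months: 88 > 42 is true
  premiums current: yes → true
  claims in prior 3 years ≤ 1: 6 ≤ 1 is false
  deductible > 4894 USD: 11726 > 4894 is true
  days until reported > 377 days: 266 > 377 is false
  days until reported ≥ 64 days: 266 ≥ 64 is true
  peril ∈ {flood, vandalism}: flood is in the set → true
  deductible ≥ 5249 USD: 11726 ≥ 5249 is true
  NOT incident in covered region: no → true
  NOT relevant rider attached: yes → false
  policy age > 124 months: 88 > 124 is false
Combine:
[1] false AND true = false
[2.1] NOT true = false
[2.2] NOT false = true
[2] false AND true AND true = false
[3.3] NOT false = true
[3] true AND true AND true = true
[4] true AND false = false
[5.1] NOT true = false
[5] false AND true = false
[6] true AND true AND false = false
[7] true AND false = false
[root] false OR false OR true OR false OR false OR false OR false = true
Overall: true → paid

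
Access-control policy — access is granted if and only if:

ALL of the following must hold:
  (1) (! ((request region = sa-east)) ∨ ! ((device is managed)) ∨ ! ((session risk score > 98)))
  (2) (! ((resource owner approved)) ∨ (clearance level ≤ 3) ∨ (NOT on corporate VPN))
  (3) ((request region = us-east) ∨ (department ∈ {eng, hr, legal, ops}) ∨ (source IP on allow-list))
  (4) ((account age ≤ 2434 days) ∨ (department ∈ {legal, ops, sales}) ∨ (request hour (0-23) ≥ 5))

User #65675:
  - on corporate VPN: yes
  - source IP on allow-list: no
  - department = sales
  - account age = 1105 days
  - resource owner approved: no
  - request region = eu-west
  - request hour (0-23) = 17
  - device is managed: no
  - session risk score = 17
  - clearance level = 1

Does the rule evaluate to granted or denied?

Atomic conditions:
  request region = sa-east: eu-west == sa-east is false
  device is managed: no → false
  session risk score > 98: 17 > 98 is false
  resource owner approved: no → false
  clearance level ≤ 3: 1 ≤ 3 is true
  NOT on corporate VPN: yes → false
  request region = us-east: eu-west == us-east is false
  department ∈ {eng, hr, legal, ops}: sales is not in the set → false
  source IP on allow-list: no → false
  account age ≤ 2434 days: 1105 ≤ 2434 is true
  department ∈ {legal, ops, sales}: sales is in the set → true
  request hour (0-23) ≥ 5: 17 ≥ 5 is true
Combine:
[1.1] NOT false = true
[1.2] NOT false = true
[1.3] NOT false = true
[1] true OR true OR true = true
[2.1] NOT false = true
[2] true OR true OR false = true
[3] false OR false OR false = false
[4] true OR true OR true = true
[root] true AND true AND false AND true = false
Overall: false → denied

Denied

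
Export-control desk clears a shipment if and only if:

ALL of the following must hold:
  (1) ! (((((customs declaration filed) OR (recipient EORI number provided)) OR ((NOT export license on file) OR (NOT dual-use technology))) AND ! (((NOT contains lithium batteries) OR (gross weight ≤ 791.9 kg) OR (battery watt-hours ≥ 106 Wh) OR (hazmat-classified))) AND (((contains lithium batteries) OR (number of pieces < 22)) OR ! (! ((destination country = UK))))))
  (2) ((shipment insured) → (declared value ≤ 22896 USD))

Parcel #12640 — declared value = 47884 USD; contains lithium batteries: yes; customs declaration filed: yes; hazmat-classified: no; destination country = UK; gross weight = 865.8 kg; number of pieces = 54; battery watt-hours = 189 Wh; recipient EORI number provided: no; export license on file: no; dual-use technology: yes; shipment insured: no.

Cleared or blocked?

Atomic conditions:
  customs declaration filed: yes → true
  recipient EORI number provided: no → false
  NOT export license on file: no → true
  NOT dual-use technology: yes → false
  NOT contains lithium batteries: yes → false
  gross weight ≤ 791.9 kg: 865.8 ≤ 791.9 is false
  battery watt-hours ≥ 106 Wh: 189 ≥ 106 is true
  hazmat-classified: no → false
  contains lithium batteries: yes → true
  number of pieces < 22: 54 < 22 is false
  destination country = UK: UK == UK is true
  shipment insured: no → false
  declared value ≤ 22896 USD: 47884 ≤ 22896 is false
Combine:
[1.1.1.1] true OR false = true
[1.1.1.2] true OR false = true
[1.1.1] true OR true = true
[1.1.2.1] false OR false OR true OR false = true
[1.1.2] NOT true = false
[1.1.3.1] true OR false = true
[1.1.3.2.1] NOT true = false
[1.1.3.2] NOT false = true
[1.1.3] true OR true = true
[1.1] true AND false AND true = false
[1] NOT false = true
[2] false → false (antecedent false ⇒ implication holds) = true
[root] true AND true = true
Overall: true → cleared

Cleared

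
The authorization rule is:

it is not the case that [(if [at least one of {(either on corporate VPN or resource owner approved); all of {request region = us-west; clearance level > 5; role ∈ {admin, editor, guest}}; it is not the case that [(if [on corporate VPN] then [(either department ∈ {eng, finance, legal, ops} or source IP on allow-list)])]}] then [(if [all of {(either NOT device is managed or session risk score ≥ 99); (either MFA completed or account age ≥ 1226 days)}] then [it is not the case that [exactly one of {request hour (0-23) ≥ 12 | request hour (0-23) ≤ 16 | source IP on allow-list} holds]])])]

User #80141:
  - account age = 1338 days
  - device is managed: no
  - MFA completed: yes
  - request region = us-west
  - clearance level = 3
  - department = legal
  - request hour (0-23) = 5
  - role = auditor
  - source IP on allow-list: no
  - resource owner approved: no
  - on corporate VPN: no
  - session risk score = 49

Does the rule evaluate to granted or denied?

Atomic conditions:
  on corporate VPN: no → false
  resource owner approved: no → false
  request region = us-west: us-west == us-west is true
  clearance level > 5: 3 > 5 is false
  role ∈ {admin, editor, guest}: auditor is not in the set → false
  department ∈ {eng, finance, legal, ops}: legal is in the set → true
  source IP on allow-list: no → false
  NOT device is managed: no → true
  session risk score ≥ 99: 49 ≥ 99 is false
  MFA completed: yes → true
  account age ≥ 1226 days: 1338 ≥ 1226 is true
  request hour (0-23) ≥ 12: 5 ≥ 12 is false
  request hour (0-23) ≤ 16: 5 ≤ 16 is true
Combine:
[1.1.1] false OR false = false
[1.1.2] true AND false AND false = false
[1.1.3.1.2] true OR false = true
[1.1.3.1] false → true (antecedent false ⇒ implication holds) = true
[1.1.3] NOT true = false
[1.1] false OR false OR false = false
[1.2.1.1] true OR false = true
[1.2.1.2] true OR true = true
[1.2.1] true AND true = true
[1.2.2.1] exactly-one(false, true, false) = true
[1.2.2] NOT true = false
[1.2] true → false = false
[1] false → false (antecedent false ⇒ implication holds) = true
[root] NOT true = false
Overall: false → denied

Denied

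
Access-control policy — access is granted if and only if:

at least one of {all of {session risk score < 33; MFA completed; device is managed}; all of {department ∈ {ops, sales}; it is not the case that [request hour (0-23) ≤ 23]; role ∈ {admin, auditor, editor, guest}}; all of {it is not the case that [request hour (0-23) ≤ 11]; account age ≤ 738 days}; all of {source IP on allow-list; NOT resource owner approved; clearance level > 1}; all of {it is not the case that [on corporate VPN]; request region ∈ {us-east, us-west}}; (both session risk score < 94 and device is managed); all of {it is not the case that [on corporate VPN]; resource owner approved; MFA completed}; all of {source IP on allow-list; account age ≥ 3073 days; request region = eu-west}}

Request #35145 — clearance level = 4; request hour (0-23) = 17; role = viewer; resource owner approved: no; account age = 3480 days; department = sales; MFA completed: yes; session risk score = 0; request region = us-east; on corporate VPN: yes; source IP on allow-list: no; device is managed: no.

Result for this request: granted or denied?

Atomic conditions:
  session risk score < 33: 0 < 33 is true
  MFA completed: yes → true
  device is managed: no → false
  department ∈ {ops, sales}: sales is in the set → true
  request hour (0-23) ≤ 23: 17 ≤ 23 is true
  role ∈ {admin, auditor, editor, guest}: viewer is not in the set → false
  request hour (0-23) ≤ 11: 17 ≤ 11 is false
  account age ≤ 738 days: 3480 ≤ 738 is false
  source IP on allow-list: no → false
  NOT resource owner approved: no → true
  clearance level > 1: 4 > 1 is true
  on corporate VPN: yes → true
  request region ∈ {us-east, us-west}: us-east is in the set → true
  session risk score < 94: 0 < 94 is true
  resource owner approved: no → false
  account age ≥ 3073 days: 3480 ≥ 3073 is true
  request region = eu-west: us-east == eu-west is false
Combine:
[1] true AND true AND false = false
[2.2] NOT true = false
[2] true AND false AND false = false
[3.1] NOT false = true
[3] true AND false = false
[4] false AND true AND true = false
[5.1] NOT true = false
[5] false AND true = false
[6] true AND false = false
[7.1] NOT true = false
[7] false AND false AND true = false
[8] false AND true AND false = false
[root] false OR false OR false OR false OR false OR false OR false OR false = false
Overall: false → denied

Denied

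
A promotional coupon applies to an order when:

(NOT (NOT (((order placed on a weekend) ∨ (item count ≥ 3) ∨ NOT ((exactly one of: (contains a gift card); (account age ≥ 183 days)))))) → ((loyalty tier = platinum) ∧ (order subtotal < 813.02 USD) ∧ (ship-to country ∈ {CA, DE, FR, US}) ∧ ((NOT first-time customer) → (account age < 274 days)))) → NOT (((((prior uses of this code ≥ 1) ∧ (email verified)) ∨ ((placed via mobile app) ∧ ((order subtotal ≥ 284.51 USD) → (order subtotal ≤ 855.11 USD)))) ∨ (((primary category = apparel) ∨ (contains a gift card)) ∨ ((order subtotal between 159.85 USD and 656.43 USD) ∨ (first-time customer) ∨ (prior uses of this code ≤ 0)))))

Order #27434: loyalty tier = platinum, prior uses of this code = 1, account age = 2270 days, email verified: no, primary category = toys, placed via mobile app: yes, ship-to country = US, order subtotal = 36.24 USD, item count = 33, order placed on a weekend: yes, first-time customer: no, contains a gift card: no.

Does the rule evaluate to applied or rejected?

Atomic conditions:
  order placed on a weekend: yes → true
  item count ≥ 3: 33 ≥ 3 is true
  contains a gift card: no → false
  account age ≥ 183 days: 2270 ≥ 183 is true
  loyalty tier = platinum: platinum == platinum is true
  order subtotal < 813.02 USD: 36.24 < 813.02 is true
  ship-to country ∈ {CA, DE, FR, US}: US is in the set → true
  NOT first-time customer: no → true
  account age < 274 days: 2270 < 274 is false
  prior uses of this code ≥ 1: 1 ≥ 1 is true
  email verified: no → false
  placed via mobile app: yes → true
  order subtotal ≥ 284.51 USD: 36.24 ≥ 284.51 is false
  order subtotal ≤ 855.11 USD: 36.24 ≤ 855.11 is true
  primary category = apparel: toys == apparel is false
  order subtotal between 159.85 USD and 656.43 USD: 36.24 in [159.85, 656.43] is false
  first-time customer: no → false
  prior uses of this code ≤ 0: 1 ≤ 0 is false
Combine:
[1.1.1.1.3.1] exactly-one(false, true) = true
[1.1.1.1.3] NOT true = false
[1.1.1.1] true OR true OR false = true
[1.1.1] NOT true = false
[1.1] NOT false = true
[1.2.4] true → false = false
[1.2] true AND true AND true AND false = false
[1] true → false = false
[2.1.1.1] true AND false = false
[2.1.1.2.2] false → true (antecedent false ⇒ implication holds) = true
[2.1.1.2] true AND true = true
[2.1.1] false OR true = true
[2.1.2.1] false OR false = false
[2.1.2.2] false OR false OR false = false
[2.1.2] false OR false = false
[2.1] true OR false = true
[2] NOT true = false
[root] false → false (antecedent false ⇒ implication holds) = true
Overall: true → applied

Applied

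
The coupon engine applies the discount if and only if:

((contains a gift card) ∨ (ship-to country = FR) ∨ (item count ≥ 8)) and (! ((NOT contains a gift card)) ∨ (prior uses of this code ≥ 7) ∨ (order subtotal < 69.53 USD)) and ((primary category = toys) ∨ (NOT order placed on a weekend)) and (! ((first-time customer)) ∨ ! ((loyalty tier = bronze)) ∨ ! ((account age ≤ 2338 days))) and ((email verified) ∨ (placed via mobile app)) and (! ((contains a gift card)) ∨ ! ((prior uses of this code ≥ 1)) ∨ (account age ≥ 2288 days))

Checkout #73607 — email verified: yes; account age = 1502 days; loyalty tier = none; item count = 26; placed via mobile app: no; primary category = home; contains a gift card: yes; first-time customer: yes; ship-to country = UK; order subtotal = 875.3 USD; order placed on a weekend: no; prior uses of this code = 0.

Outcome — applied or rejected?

Applied

Atomic conditions:
  contains a gift card: yes → true
  ship-to country = FR: UK == FR is false
  item count ≥ 8: 26 ≥ 8 is true
  NOT contains a gift card: yes → false
  prior uses of this code ≥ 7: 0 ≥ 7 is false
  order subtotal < 69.53 USD: 875.3 < 69.53 is false
  primary category = toys: home == toys is false
  NOT order placed on a weekend: no → true
  first-time customer: yes → true
  loyalty tier = bronze: none == bronze is false
  account age ≤ 2338 days: 1502 ≤ 2338 is true
  email verified: yes → true
  placed via mobile app: no → false
  prior uses of this code ≥ 1: 0 ≥ 1 is false
  account age ≥ 2288 days: 1502 ≥ 2288 is false
Combine:
[1] true OR false OR true = true
[2.1] NOT false = true
[2] true OR false OR false = true
[3] false OR true = true
[4.1] NOT true = false
[4.2] NOT false = true
[4.3] NOT true = false
[4] false OR true OR false = true
[5] true OR false = true
[6.1] NOT true = false
[6.2] NOT false = true
[6] false OR true OR false = true
[root] true AND true AND true AND true AND true AND true = true
Overall: true → applied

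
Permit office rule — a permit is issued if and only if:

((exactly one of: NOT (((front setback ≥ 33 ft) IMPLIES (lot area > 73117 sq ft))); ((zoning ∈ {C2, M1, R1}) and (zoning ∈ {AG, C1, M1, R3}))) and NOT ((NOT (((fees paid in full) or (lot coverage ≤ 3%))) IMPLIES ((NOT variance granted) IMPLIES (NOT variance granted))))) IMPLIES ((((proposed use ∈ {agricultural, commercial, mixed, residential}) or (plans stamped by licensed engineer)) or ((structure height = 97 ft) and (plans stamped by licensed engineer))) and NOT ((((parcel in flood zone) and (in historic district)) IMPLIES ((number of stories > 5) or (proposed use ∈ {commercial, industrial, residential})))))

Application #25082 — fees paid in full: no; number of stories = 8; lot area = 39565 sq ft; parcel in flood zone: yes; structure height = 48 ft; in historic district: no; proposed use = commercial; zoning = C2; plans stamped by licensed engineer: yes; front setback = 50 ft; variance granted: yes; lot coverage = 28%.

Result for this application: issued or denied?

Atomic conditions:
  front setback ≥ 33 ft: 50 ≥ 33 is true
  lot area > 73117 sq ft: 39565 > 73117 is false
  zoning ∈ {C2, M1, R1}: C2 is in the set → true
  zoning ∈ {AG, C1, M1, R3}: C2 is not in the set → false
  fees paid in full: no → false
  lot coverage ≤ 3%: 28 ≤ 3 is false
  NOT variance granted: yes → false
  proposed use ∈ {agricultural, commercial, mixed, residential}: commercial is in the set → true
  plans stamped by licensed engineer: yes → true
  structure height = 97 ft: 48 == 97 is false
  parcel in flood zone: yes → true
  in historic district: no → false
  number of stories > 5: 8 > 5 is true
  proposed use ∈ {commercial, industrial, residential}: commercial is in the set → true
Combine:
[1.1.1.1] true → false = false
[1.1.1] NOT false = true
[1.1.2] true AND false = false
[1.1] exactly-one(true, false) = true
[1.2.1.1.1] false OR false = false
[1.2.1.1] NOT false = true
[1.2.1.2] false → false (antecedent false ⇒ implication holds) = true
[1.2.1] true → true = true
[1.2] NOT true = false
[1] true AND false = false
[2.1.1] true OR true = true
[2.1.2] false AND true = false
[2.1] true OR false = true
[2.2.1.1] true AND false = false
[2.2.1.2] true OR true = true
[2.2.1] false → true (antecedent false ⇒ implication holds) = true
[2.2] NOT true = false
[2] true AND false = false
[root] false → false (antecedent false ⇒ implication holds) = true
Overall: true → issued

Issued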